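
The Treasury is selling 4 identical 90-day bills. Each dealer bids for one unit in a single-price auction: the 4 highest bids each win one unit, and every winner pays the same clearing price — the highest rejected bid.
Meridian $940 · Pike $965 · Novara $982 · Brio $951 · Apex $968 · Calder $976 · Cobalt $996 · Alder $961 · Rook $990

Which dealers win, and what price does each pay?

Bids ranked high→low: 996 (Cobalt), 990 (Rook), 982 (Novara), 976 (Calder), 968 (Apex), 965 (Pike), …
The 4 highest are Cobalt, Rook, Novara, Calder.
Highest unsuccessful bid: $968 → clearing price.

Cobalt, Rook, Novara, Calder; each pays $968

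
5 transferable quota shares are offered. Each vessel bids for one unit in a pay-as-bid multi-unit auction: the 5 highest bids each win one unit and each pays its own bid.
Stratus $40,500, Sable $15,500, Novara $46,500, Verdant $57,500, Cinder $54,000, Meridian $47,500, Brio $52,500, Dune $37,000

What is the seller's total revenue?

Total revenue: $258,000

Ordering the bids: 57,500 (Verdant), 54,000 (Cinder), 52,500 (Brio), 47,500 (Meridian), 46,500 (Novara), 40,500 (Stratus), 37,000 (Dune), …
Top 5: Verdant, Cinder, Brio, Meridian, Novara.
Total revenue = 57,500 + 54,000 + 52,500 + 47,500 + 46,500 = $258,000.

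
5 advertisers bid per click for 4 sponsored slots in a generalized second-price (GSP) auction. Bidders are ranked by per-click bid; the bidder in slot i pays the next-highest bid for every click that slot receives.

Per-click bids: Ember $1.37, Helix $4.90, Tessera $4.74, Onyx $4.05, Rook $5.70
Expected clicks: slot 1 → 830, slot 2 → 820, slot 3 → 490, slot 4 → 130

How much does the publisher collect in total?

Total revenue: $10116.40

Sorting advertisers: $5.70 (Rook) > $4.90 (Helix) > $4.74 (Tessera) > $4.05 (Onyx) > $1.37 (Ember)
Slot 1: Rook pays $4.90 × 830 = $4067.00
Slot 2: Helix pays $4.74 × 820 = $3886.80
Slot 3: Tessera pays $4.05 × 490 = $1984.50
Slot 4: Onyx pays $1.37 × 130 = $178.10
Total = $10116.40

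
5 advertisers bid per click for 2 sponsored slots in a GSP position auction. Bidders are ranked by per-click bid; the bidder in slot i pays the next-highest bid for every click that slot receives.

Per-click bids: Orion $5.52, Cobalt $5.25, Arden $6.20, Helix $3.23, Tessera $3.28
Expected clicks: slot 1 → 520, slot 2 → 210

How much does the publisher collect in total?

Total revenue: $3972.90

Ranked by bid: $6.20 (Arden) > $5.52 (Orion) > $5.25 (Cobalt) > …
Slot 1: Arden pays $5.52 × 520 = $2870.40
Slot 2: Orion pays $5.25 × 210 = $1102.50
Total = $3972.90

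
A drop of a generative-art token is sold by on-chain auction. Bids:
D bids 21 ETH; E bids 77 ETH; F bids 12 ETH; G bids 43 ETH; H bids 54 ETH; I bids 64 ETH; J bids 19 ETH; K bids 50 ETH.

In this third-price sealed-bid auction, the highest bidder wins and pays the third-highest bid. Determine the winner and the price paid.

E pays 54 ETH

Bids ranked: 77 (E) > 64 (I) > 54 (H) > 50 (K) > 43 (G) > 21 (D) > …
E wins; payment is bid #3 in the ranking = 54 ETH.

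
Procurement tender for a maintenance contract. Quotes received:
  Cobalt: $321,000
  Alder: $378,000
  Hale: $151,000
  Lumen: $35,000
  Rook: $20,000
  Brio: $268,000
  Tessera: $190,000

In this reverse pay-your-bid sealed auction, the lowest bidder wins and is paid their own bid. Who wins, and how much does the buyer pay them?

Rook is paid $20,000

Reverse pay-your-bid sealed auction: the lowest bidder wins and is paid their own bid.
Bids ranked: 20,000 (Rook) < 35,000 (Lumen) < 151,000 (Hale) < 190,000 (Tessera) < 268,000 (Brio) < 321,000 (Cobalt) < …
First-price: Rook is paid what they bid, $20,000.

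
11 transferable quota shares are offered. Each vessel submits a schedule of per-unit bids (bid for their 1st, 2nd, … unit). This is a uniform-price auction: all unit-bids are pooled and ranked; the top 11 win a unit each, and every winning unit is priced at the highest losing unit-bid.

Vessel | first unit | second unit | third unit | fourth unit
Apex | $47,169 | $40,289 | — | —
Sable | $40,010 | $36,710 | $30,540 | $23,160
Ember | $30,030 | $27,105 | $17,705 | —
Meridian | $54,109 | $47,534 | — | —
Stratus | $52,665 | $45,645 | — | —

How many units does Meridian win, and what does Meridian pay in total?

All unit-bids, highest first — top 11: 54,109 (Meridian-1), 52,665 (Stratus-1), 47,534 (Meridian-2), 47,169 (Apex-1), 45,645 (Stratus-2), 40,289 (Apex-2), 40,010 (Sable-1), 36,710 (Sable-2), 30,540 (Sable-3), 30,030 (Ember-1), 27,105 (Ember-2)
Highest rejected unit-bid = $23,160.
Meridian wins 2 unit(s) at $23,160 each.

Meridian: 2 units, pays $46,320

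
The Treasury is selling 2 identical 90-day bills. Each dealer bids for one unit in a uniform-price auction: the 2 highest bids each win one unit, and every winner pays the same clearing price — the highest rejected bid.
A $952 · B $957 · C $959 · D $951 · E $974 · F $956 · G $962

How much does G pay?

G pays $959

Bids ranked high→low: 974 (E), 962 (G), 959 (C), 957 (B), …
Winners (2 units): E, G.
First losing bid is C's $959, which sets the uniform price.
G wins → pays $959.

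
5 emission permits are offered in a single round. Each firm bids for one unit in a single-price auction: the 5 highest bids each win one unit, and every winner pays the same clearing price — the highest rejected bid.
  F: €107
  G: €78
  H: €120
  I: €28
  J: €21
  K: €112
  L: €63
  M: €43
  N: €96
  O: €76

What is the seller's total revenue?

Ordering the bids: 120 (H), 112 (K), 107 (F), 96 (N), 78 (G), 76 (O), 63 (L), …
The 5 highest are H, K, F, N, G.
First losing bid is O's €76, which sets the uniform price.
Total revenue = 5 × €76 = €380.

Total revenue: €380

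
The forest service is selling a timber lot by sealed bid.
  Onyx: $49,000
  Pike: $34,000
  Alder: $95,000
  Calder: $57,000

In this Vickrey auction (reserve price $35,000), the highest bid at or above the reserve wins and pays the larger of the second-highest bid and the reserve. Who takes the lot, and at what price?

Vickrey auction (reserve price $35,000): the highest bid at or above the reserve wins and pays the larger of the second-highest bid and the reserve.
Bids in order: 95,000 (Alder) > 57,000 (Calder) > 49,000 (Onyx) > 34,000 (Pike)
Highest eligible bid: Alder at $95,000.
Second-highest bid $57,000 exceeds the reserve $35,000 → payment $57,000.

Alder pays $57,000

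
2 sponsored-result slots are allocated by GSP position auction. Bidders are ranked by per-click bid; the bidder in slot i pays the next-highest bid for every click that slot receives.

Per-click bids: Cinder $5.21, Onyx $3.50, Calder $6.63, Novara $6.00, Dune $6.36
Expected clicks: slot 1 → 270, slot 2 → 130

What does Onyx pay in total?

Onyx pays $0.00

Sorting advertisers: $6.63 (Calder) > $6.36 (Dune) > $6.00 (Novara) > …
Onyx ranks below slot 2 → no slot, pays nothing.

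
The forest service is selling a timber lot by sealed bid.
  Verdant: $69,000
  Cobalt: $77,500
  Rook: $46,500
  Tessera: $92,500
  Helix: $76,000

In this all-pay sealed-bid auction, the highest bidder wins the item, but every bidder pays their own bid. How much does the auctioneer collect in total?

All-pay sealed-bid auction: the highest bidder wins the item, but every bidder pays their own bid.
Sorting bids: 92,500 (Tessera) > 77,500 (Cobalt) > 76,000 (Helix) > 69,000 (Verdant) > 46,500 (Rook)
Tessera wins with the top bid; all bids are sunk regardless.
Every bidder forfeits their bid regardless of winning.
Revenue = 69,000 + 77,500 + 46,500 + 92,500 + 76,000 = $361,500.

Total revenue: $361,500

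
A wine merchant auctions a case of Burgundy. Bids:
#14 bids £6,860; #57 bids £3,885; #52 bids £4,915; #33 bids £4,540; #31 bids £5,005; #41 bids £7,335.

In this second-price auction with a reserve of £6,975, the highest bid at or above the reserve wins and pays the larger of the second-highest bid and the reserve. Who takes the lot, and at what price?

#41 pays £6,975

Rule: the highest bid at or above the reserve wins and pays the larger of the second-highest bid and the reserve.
Bids in order: 7,335 (#41) > 6,860 (#14) > 5,005 (#31) > 4,915 (#52) > 4,540 (#33) > 3,885 (#57)
#41 has the top bid at or above the reserve (£7,335).
max(second-highest £6,860, reserve £6,975) = £6,975.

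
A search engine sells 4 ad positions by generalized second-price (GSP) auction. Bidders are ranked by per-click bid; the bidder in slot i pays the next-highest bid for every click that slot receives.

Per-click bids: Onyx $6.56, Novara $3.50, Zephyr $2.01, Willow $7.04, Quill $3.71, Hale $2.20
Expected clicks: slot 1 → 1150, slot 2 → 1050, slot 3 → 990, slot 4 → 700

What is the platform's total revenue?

Sorting advertisers: $7.04 (Willow) > $6.56 (Onyx) > $3.71 (Quill) > $3.50 (Novara) > $2.20 (Hale) > …
Slot 1: Willow pays $6.56 × 1150 = $7544.00
Slot 2: Onyx pays $3.71 × 1050 = $3895.50
Slot 3: Quill pays $3.50 × 990 = $3465.00
Slot 4: Novara pays $2.20 × 700 = $1540.00
Total = $16444.50

Total revenue: $16444.50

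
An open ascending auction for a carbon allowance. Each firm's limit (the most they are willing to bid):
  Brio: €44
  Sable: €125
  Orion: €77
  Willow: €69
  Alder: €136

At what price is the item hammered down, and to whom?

Alder wins at €125

Rule: the price rises until one bidder remains; the winner pays the price at which the last rival dropped out.
Limits ranked: 136 (Alder) > 125 (Sable) > 77 (Orion) > 69 (Willow) > 44 (Brio)
Bidding ends when Sable exits at €125; Alder takes it.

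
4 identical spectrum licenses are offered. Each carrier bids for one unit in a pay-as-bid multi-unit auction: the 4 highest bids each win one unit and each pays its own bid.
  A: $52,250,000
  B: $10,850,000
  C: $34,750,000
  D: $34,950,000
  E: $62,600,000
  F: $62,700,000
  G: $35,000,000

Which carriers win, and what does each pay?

Bids ranked high→low: 62,700,000 (F), 62,600,000 (E), 52,250,000 (A), 35,000,000 (G), 34,950,000 (D), 34,750,000 (C), …
Top 4: F, E, A, G.
Each winner pays its own bid: F $62,700,000, E $62,600,000, A $52,250,000, G $35,000,000.

F $62,700,000, E $62,600,000, A $52,250,000, G $35,000,000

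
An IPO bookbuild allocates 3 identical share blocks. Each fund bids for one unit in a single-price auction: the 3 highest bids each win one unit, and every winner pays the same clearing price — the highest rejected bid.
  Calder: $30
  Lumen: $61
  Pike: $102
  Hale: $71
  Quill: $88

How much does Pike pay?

Bids ranked high→low: 102 (Pike), 88 (Quill), 71 (Hale), 61 (Lumen), 30 (Calder)
Winners (3 units): Pike, Quill, Hale.
Highest unsuccessful bid: $61 → clearing price.
Pike wins → pays $61.

Pike pays $61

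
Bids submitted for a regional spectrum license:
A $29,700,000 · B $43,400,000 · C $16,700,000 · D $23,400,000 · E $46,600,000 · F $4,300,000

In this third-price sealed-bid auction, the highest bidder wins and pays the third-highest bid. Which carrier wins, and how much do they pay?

E pays $29,700,000

Bids ranked: 46,600,000 (E) > 43,400,000 (B) > 29,700,000 (A) > 23,400,000 (D) > 16,700,000 (C) > 4,300,000 (F)
E wins; payment is bid #3 in the ranking = $29,700,000.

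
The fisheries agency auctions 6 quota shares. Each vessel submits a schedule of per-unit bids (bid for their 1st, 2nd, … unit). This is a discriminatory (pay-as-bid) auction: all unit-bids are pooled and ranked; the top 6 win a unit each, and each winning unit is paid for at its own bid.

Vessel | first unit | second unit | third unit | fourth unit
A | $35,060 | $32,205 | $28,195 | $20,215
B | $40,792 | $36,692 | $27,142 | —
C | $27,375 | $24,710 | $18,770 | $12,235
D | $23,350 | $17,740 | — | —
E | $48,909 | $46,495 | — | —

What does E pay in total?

E pays $95,404

Pooled unit-bids ranked (top 6): 48,909 (E-1), 46,495 (E-2), 40,792 (B-1), 36,692 (B-2), 35,060 (A-1), 32,205 (A-2)
Next rejected bid: $28,195 (not a price — pay-as-bid).
E's winning unit-bids: 48,909 + 46,495 = $95,404.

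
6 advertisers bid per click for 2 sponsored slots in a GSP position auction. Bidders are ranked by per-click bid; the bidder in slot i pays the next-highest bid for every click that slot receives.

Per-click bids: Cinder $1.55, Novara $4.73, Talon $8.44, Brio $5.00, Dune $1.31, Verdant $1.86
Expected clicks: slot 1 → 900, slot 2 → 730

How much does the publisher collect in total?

Sorting advertisers: $8.44 (Talon) > $5.00 (Brio) > $4.73 (Novara) > …
Slot 1: Talon pays $5.00 × 900 = $4500.00
Slot 2: Brio pays $4.73 × 730 = $3452.90
Total = $7952.90

Total revenue: $7952.90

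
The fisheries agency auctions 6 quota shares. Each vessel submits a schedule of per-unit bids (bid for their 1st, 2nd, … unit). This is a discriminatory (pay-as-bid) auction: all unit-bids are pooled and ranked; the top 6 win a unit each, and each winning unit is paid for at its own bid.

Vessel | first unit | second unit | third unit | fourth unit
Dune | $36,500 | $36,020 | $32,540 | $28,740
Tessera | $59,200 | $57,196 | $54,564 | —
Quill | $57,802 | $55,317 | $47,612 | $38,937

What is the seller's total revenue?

Total revenue: $331,691

All unit-bids, highest first — top 6: 59,200 (Tessera-1), 57,802 (Quill-1), 57,196 (Tessera-2), 55,317 (Quill-2), 54,564 (Tessera-3), 47,612 (Quill-3)
Next rejected bid: $38,937 (not a price — pay-as-bid).
Each winning unit pays its own bid.
Revenue = 59,200 + 57,802 + 57,196 + 55,317 + 54,564 + 47,612 = $331,691.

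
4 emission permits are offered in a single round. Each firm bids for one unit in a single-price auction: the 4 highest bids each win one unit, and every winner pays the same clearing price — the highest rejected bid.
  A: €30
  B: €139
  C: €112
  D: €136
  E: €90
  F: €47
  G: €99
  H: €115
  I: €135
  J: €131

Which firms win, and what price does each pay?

B, D, I, J; each pays €115

Sorting: 139 (B), 136 (D), 135 (I), 131 (J), 115 (H), 112 (C), …
Winners (4 units): B, D, I, J.
Highest unsuccessful bid: €115 → clearing price.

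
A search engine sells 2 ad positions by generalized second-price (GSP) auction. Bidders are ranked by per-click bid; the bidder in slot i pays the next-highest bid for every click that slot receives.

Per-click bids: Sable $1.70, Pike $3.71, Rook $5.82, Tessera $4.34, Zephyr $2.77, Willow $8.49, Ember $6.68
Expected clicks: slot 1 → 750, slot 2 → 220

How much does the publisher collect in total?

Total revenue: $6290.40

Ranked by bid: $8.49 (Willow) > $6.68 (Ember) > $5.82 (Rook) > …
Slot 1: Willow pays $6.68 × 750 = $5010.00
Slot 2: Ember pays $5.82 × 220 = $1280.40
Total = $6290.40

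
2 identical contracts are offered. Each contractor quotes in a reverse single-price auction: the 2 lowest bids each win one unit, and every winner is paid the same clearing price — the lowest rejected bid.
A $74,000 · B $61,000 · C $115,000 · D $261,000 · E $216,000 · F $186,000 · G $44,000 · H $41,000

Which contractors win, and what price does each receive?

Ordering the bids: 41,000 (H), 44,000 (G), 61,000 (B), 74,000 (A), …
Lowest 2: H, G.
Lowest unsuccessful bid: $61,000 → clearing price.

H, G; each is paid $61,000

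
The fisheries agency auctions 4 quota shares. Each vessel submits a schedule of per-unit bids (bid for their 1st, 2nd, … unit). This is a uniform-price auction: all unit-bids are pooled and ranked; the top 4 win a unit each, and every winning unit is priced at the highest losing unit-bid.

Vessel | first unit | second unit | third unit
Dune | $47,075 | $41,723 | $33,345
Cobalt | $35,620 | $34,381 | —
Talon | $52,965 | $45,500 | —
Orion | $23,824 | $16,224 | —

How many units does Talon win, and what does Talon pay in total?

Talon: 2 units, pays $71,240

Pooled unit-bids ranked (top 4): 52,965 (Talon-1), 47,075 (Dune-1), 45,500 (Talon-2), 41,723 (Dune-2)
First bid not allocated: $35,620.
Talon wins 2 unit(s) at $35,620 each.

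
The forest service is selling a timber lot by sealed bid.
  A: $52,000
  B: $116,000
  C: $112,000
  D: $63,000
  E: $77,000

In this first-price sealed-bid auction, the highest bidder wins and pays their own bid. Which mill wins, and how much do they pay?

B pays $116,000

Bids ranked: 116,000 (B) > 112,000 (C) > 77,000 (E) > 63,000 (D) > 52,000 (A)
B has the highest bid and pays exactly that: $116,000.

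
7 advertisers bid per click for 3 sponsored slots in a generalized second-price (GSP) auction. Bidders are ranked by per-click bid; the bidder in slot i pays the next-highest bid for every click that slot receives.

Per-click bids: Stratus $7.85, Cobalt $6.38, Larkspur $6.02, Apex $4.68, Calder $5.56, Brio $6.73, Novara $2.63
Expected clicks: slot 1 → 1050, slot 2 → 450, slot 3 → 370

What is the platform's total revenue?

Total revenue: $12164.90

Per-click bids in order: $7.85 (Stratus) > $6.73 (Brio) > $6.38 (Cobalt) > $6.02 (Larkspur) > …
Slot 1: Stratus pays $6.73 × 1050 = $7066.50
Slot 2: Brio pays $6.38 × 450 = $2871.00
Slot 3: Cobalt pays $6.02 × 370 = $2227.40
Total = $12164.90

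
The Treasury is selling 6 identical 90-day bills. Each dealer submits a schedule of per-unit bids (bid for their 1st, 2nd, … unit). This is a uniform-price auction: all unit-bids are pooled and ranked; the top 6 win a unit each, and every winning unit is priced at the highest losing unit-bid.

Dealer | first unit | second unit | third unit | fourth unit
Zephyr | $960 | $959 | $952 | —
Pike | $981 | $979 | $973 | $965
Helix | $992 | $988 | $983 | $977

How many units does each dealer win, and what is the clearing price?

Merging the schedules and taking the best 6: 992 (Helix-1), 988 (Helix-2), 983 (Helix-3), 981 (Pike-1), 979 (Pike-2), 977 (Helix-4)
The (k+1)-th unit-bid is $973.
Allocation: Helix 4, Pike 2.

Helix 4, Pike 2; clearing price $973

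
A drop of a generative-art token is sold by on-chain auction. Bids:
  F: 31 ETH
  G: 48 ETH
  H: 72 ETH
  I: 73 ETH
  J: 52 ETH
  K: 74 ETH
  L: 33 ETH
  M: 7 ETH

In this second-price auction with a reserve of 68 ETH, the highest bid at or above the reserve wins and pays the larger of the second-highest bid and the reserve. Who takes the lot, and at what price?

K pays 73 ETH

Sorting bids: 74 (K) > 73 (I) > 72 (H) > 52 (J) > 48 (G) > 33 (L) > …
K has the top bid at or above the reserve (74 ETH).
max(second-highest 73 ETH, reserve 68 ETH) = 73 ETH; the reserve does not bind.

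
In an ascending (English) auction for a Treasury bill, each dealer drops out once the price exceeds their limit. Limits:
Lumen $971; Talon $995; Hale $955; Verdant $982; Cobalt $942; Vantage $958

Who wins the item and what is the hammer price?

Talon wins at $982

Open ascending-bid auction: the price rises until one bidder remains; the winner pays the price at which the last rival dropped out.
Limits in order: 995 (Talon) > 982 (Verdant) > 971 (Lumen) > 958 (Vantage) > 955 (Hale) > 942 (Cobalt)
Bidding ends when Verdant exits at $982; Talon takes it.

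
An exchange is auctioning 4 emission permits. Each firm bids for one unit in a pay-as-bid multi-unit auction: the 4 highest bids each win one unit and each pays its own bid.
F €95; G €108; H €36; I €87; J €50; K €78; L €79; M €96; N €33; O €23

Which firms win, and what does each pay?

Ordering the bids: 108 (G), 96 (M), 95 (F), 87 (I), 79 (L), 78 (K), …
Top 4: G, M, F, I.
Each winner pays its own bid: G €108, M €96, F €95, I €87.

G €108, M €96, F €95, I €87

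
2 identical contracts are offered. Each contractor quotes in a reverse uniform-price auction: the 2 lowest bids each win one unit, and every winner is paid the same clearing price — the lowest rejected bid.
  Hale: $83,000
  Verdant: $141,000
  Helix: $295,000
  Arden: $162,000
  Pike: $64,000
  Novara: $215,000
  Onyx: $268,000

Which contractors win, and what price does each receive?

Pike, Hale; each is paid $141,000

Bids ranked low→high: 64,000 (Pike), 83,000 (Hale), 141,000 (Verdant), 162,000 (Arden), …
Winners (2 units): Pike, Hale.
Lowest unsuccessful bid: $141,000 → clearing price.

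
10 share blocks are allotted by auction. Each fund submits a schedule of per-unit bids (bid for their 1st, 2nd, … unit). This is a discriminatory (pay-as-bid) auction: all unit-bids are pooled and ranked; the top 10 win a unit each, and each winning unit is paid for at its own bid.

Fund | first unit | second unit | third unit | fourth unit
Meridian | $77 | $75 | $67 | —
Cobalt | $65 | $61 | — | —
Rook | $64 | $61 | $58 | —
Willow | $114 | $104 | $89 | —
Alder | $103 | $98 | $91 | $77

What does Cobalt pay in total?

Merging the schedules and taking the best 10: 114 (Willow-1), 104 (Willow-2), 103 (Alder-1), 98 (Alder-2), 91 (Alder-3), 89 (Willow-3), 77 (Meridian-1), 77 (Alder-4), 75 (Meridian-2), 67 (Meridian-3)
Next rejected bid: $65 (not a price — pay-as-bid).
Cobalt wins no units.

Cobalt pays $0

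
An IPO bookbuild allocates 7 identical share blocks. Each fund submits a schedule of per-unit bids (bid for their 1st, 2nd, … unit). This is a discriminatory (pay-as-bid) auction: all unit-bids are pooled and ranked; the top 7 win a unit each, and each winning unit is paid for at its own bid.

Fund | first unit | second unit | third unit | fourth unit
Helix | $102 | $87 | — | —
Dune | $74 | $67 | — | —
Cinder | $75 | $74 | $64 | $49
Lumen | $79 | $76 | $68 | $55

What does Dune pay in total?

Dune pays $74

Merging the schedules and taking the best 7: 102 (Helix-1), 87 (Helix-2), 79 (Lumen-1), 76 (Lumen-2), 75 (Cinder-1), 74 (Dune-1), 74 (Cinder-2)
Next rejected bid: $68 (not a price — pay-as-bid).
Dune's winning unit-bids: 74 = $74.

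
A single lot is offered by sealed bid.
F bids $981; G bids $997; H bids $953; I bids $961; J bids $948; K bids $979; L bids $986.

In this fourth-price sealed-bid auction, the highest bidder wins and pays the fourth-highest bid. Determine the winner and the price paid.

Bids in order: 997 (G) > 986 (L) > 981 (F) > 979 (K) > 961 (I) > 953 (H) > …
G is highest; pays the fourth-highest bid, $979.

G pays $979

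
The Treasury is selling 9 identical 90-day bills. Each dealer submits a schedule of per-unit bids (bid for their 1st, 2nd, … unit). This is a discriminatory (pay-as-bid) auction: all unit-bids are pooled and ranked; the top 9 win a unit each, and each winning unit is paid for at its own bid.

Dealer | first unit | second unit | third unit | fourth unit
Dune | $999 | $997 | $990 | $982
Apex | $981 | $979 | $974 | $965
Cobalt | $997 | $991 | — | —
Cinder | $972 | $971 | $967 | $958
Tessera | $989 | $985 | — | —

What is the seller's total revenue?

Total revenue: $8,911

Merging the schedules and taking the best 9: 999 (Dune-1), 997 (Dune-2), 997 (Cobalt-1), 991 (Cobalt-2), 990 (Dune-3), 989 (Tessera-1), 985 (Tessera-2), 982 (Dune-4), 981 (Apex-1)
Next rejected bid: $979 (not a price — pay-as-bid).
Each winning unit pays its own bid.
Revenue = 999 + 997 + 997 + 991 + 990 + 989 + 985 + 982 + 981 = $8,911.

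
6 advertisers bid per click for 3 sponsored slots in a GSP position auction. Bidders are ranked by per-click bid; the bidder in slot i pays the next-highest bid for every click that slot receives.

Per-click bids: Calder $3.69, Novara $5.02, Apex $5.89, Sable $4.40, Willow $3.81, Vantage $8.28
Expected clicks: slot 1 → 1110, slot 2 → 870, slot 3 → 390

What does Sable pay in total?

Sable pays $0.00

Sorting advertisers: $8.28 (Vantage) > $5.89 (Apex) > $5.02 (Novara) > $4.40 (Sable) > …
Sable ranks below slot 3 → no slot, pays nothing.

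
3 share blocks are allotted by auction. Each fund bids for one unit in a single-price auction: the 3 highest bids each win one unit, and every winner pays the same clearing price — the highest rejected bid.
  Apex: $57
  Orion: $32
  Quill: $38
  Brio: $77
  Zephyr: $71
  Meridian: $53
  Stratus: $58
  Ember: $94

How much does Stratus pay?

Ordering the bids: 94 (Ember), 77 (Brio), 71 (Zephyr), 58 (Stratus), 57 (Apex), …
Winners (3 units): Ember, Brio, Zephyr.
Clearing price = highest rejected bid = $58.
Stratus does not win → pays $0.

Stratus pays $0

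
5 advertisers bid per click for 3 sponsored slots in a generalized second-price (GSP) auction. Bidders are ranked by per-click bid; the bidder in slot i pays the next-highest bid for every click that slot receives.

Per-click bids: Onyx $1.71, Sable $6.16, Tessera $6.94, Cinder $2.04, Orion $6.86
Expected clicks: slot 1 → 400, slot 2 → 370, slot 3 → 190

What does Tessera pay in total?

Tessera pays $2744.00

Per-click bids in order: $6.94 (Tessera) > $6.86 (Orion) > $6.16 (Sable) > $2.04 (Cinder) > …
Tessera holds slot 1 → pays next bid $6.86 × 400 clicks = $2744.00.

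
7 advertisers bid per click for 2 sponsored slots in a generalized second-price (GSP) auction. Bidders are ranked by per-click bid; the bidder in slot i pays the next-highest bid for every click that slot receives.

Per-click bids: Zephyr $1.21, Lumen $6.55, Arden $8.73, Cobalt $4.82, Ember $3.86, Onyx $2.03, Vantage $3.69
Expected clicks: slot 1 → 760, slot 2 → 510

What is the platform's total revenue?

Per-click bids in order: $8.73 (Arden) > $6.55 (Lumen) > $4.82 (Cobalt) > …
Slot 1: Arden pays $6.55 × 760 = $4978.00
Slot 2: Lumen pays $4.82 × 510 = $2458.20
Total = $7436.20

Total revenue: $7436.20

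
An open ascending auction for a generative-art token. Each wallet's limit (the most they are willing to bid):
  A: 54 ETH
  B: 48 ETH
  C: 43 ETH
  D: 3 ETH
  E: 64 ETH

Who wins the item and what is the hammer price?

Sorting limits: 64 (E) > 54 (A) > 48 (B) > 43 (C) > 3 (D)
A is the last rival to drop out, at 54 ETH; E remains and wins at that price.

E wins at 54 ETH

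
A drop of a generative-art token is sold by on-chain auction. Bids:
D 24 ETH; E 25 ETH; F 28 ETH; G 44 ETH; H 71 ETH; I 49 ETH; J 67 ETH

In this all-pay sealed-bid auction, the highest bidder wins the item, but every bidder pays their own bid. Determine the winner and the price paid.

Bids in order: 71 (H) > 67 (J) > 49 (I) > 44 (G) > 28 (F) > 25 (E) > …
H is highest and takes the item; every bidder forfeits their bid.

H pays 71 ETH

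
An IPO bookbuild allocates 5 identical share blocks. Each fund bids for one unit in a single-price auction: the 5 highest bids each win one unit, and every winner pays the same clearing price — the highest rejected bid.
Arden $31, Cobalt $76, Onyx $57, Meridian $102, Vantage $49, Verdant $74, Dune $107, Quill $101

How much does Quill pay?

Bids ranked high→low: 107 (Dune), 102 (Meridian), 101 (Quill), 76 (Cobalt), 74 (Verdant), 57 (Onyx), 49 (Vantage), …
Top 5: Dune, Meridian, Quill, Cobalt, Verdant.
Clearing price = highest rejected bid = $57.
Quill wins → pays $57.

Quill pays $57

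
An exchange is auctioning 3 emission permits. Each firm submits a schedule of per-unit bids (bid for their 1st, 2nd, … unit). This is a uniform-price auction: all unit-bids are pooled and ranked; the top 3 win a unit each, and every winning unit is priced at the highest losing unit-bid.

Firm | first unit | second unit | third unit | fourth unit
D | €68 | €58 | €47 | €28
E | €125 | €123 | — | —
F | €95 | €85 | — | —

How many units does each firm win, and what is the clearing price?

All unit-bids, highest first — top 3: 125 (E-1), 123 (E-2), 95 (F-1)
Highest rejected unit-bid = €85.
Allocation: E 2, F 1.

E 2, F 1; clearing price €85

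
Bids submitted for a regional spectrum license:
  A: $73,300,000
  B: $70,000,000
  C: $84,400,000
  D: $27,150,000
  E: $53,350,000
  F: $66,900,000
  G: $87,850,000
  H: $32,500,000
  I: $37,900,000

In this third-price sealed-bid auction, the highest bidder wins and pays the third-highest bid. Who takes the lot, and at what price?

Sorting bids: 87,850,000 (G) > 84,400,000 (C) > 73,300,000 (A) > 70,000,000 (B) > 66,900,000 (F) > 53,350,000 (E) > …
G wins; payment is bid #3 in the ranking = $73,300,000.

G pays $73,300,000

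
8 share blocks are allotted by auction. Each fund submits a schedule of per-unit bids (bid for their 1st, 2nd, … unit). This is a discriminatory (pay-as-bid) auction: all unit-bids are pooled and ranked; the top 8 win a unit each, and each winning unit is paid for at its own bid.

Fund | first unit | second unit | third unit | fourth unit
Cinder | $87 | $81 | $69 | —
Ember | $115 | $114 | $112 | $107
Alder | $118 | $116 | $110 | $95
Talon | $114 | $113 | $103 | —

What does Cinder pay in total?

Cinder pays $0

Merging the schedules and taking the best 8: 118 (Alder-1), 116 (Alder-2), 115 (Ember-1), 114 (Ember-2), 114 (Talon-1), 113 (Talon-2), 112 (Ember-3), 110 (Alder-3)
Next rejected bid: $107 (not a price — pay-as-bid).
Cinder wins no units.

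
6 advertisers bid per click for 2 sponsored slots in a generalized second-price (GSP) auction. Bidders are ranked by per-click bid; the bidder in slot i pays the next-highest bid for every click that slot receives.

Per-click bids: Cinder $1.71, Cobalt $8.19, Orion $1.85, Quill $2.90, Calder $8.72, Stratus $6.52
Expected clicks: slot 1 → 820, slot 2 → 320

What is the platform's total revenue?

Per-click bids in order: $8.72 (Calder) > $8.19 (Cobalt) > $6.52 (Stratus) > …
Slot 1: Calder pays $8.19 × 820 = $6715.80
Slot 2: Cobalt pays $6.52 × 320 = $2086.40
Total = $8802.20

Total revenue: $8802.20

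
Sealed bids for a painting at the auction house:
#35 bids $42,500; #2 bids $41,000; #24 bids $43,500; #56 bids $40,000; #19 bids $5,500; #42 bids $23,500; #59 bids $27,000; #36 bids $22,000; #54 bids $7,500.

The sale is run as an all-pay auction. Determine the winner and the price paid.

Bids ranked: 43,500 (#24) > 42,500 (#35) > 41,000 (#2) > 40,000 (#56) > 27,000 (#59) > 23,500 (#42) > …
#24 wins with the top bid; all bids are sunk regardless.

#24 pays $43,500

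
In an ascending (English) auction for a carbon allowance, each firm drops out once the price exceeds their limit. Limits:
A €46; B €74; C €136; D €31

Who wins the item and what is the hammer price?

C wins at €74

Sorting limits: 136 (C) > 74 (B) > 46 (A) > 31 (D)
Bidding ends when B exits at €74; C takes it.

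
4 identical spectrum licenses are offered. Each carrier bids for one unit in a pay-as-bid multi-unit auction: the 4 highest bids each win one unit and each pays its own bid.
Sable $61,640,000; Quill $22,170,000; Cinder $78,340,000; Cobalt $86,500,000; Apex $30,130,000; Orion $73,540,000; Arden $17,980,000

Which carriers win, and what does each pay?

Cobalt $86,500,000, Cinder $78,340,000, Orion $73,540,000, Sable $61,640,000

Bids ranked high→low: 86,500,000 (Cobalt), 78,340,000 (Cinder), 73,540,000 (Orion), 61,640,000 (Sable), 30,130,000 (Apex), 22,170,000 (Quill), …
Top 4: Cobalt, Cinder, Orion, Sable.
Each winner pays its own bid: Cobalt $86,500,000, Cinder $78,340,000, Orion $73,540,000, Sable $61,640,000.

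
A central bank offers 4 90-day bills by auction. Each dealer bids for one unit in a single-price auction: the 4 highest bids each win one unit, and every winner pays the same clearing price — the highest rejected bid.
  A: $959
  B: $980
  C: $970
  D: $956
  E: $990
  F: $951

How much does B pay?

B pays $956

Sorting: 990 (E), 980 (B), 970 (C), 959 (A), 956 (D), 951 (F)
Winners (4 units): E, B, C, A.
First losing bid is D's $956, which sets the uniform price.
B wins → pays $956.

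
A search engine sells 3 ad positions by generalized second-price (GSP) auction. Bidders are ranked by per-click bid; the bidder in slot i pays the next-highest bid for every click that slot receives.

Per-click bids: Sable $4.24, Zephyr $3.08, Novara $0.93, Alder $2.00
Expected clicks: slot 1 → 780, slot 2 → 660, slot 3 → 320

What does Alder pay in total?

Ranked by bid: $4.24 (Sable) > $3.08 (Zephyr) > $2.00 (Alder) > $0.93 (Novara)
Alder holds slot 3 → pays next bid $0.93 × 320 clicks = $297.60.

Alder pays $297.60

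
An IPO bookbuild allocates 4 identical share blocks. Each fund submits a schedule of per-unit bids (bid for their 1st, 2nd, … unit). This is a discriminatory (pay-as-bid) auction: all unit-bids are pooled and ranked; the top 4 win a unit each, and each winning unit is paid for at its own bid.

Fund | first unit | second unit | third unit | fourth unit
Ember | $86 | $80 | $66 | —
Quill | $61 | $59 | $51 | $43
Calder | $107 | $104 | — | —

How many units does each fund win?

Calder 2, Ember 2

All unit-bids, highest first — top 4: 107 (Calder-1), 104 (Calder-2), 86 (Ember-1), 80 (Ember-2)
Next rejected bid: $66 (not a price — pay-as-bid).
Allocation: Calder 2, Ember 2.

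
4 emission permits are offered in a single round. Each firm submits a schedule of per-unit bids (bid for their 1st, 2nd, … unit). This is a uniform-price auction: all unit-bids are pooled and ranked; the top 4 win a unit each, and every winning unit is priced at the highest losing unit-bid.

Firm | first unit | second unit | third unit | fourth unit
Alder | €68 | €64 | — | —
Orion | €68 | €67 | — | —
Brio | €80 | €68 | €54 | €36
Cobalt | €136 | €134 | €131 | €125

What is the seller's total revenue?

Pooled unit-bids ranked (top 4): 136 (Cobalt-1), 134 (Cobalt-2), 131 (Cobalt-3), 125 (Cobalt-4)
First bid not allocated: €80.
Allocation: Cobalt 4. Every unit priced at €80.
Revenue = 4 × 80 = €320.

Total revenue: €320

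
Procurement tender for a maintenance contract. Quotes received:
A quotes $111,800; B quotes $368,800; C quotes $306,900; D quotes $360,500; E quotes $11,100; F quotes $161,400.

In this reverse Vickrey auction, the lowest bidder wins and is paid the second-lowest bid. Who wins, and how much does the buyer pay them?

Bids ranked: 11,100 (E) < 111,800 (A) < 161,400 (F) < 306,900 (C) < 360,500 (D) < 368,800 (B)
E wins with the lowest bid; price is set by the runner-up at $111,800.

E is paid $111,800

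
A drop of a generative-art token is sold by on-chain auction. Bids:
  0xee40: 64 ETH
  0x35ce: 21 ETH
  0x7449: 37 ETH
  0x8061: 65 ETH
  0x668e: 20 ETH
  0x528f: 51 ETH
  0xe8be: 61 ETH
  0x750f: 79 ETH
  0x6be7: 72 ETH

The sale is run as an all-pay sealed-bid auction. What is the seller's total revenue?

All-pay sealed-bid auction: the highest bidder wins the item, but every bidder pays their own bid.
Bids ranked: 79 (0x750f) > 72 (0x6be7) > 65 (0x8061) > 64 (0xee40) > 61 (0xe8be) > 51 (0x528f) > …
0x750f wins with the top bid; all bids are sunk regardless.
Every bidder forfeits their bid regardless of winning.
Revenue = 64 + 21 + 37 + 65 + 20 + 51 + 61 + 79 + 72 = 470 ETH.

Total revenue: 470 ETH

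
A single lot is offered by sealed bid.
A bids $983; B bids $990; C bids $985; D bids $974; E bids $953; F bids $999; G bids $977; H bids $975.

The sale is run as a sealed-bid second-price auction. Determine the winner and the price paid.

Bids ranked: 999 (F) > 990 (B) > 985 (C) > 983 (A) > 977 (G) > 975 (H) > …
F wins with the highest bid; price is set by the runner-up at $990.

F pays $990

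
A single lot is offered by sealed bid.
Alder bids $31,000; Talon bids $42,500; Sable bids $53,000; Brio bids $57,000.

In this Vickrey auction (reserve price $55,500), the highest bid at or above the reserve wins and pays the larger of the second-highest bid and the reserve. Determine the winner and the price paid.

Rule: the highest bid at or above the reserve wins and pays the larger of the second-highest bid and the reserve.
Bids in order: 57,000 (Brio) > 53,000 (Sable) > 42,500 (Talon) > 31,000 (Alder)
Highest eligible bid: Brio at $57,000.
max(second-highest $53,000, reserve $55,500) = $55,500.

Brio pays $55,500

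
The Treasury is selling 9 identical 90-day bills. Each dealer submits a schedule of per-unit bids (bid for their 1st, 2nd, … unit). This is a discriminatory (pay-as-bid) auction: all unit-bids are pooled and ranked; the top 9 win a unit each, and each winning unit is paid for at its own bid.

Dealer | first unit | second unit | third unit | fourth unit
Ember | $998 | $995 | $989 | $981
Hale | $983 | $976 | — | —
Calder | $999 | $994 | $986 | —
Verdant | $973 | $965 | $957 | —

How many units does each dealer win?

Merging the schedules and taking the best 9: 999 (Calder-1), 998 (Ember-1), 995 (Ember-2), 994 (Calder-2), 989 (Ember-3), 986 (Calder-3), 983 (Hale-1), 981 (Ember-4), 976 (Hale-2)
Next rejected bid: $973 (not a price — pay-as-bid).
Allocation: Calder 3, Ember 4, Hale 2.

Calder 3, Ember 4, Hale 2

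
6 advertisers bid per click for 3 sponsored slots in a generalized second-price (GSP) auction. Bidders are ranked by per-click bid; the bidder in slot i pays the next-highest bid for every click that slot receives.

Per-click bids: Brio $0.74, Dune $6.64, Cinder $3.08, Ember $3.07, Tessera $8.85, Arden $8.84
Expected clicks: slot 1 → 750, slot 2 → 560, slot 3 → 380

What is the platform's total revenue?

Total revenue: $11518.80

Sorting advertisers: $8.85 (Tessera) > $8.84 (Arden) > $6.64 (Dune) > $3.08 (Cinder) > …
Slot 1: Tessera pays $8.84 × 750 = $6630.00
Slot 2: Arden pays $6.64 × 560 = $3718.40
Slot 3: Dune pays $3.08 × 380 = $1170.40
Total = $11518.80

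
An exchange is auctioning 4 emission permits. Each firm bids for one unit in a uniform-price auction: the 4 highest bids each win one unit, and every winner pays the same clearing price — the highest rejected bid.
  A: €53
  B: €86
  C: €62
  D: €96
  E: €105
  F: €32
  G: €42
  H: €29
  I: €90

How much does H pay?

Bids ranked high→low: 105 (E), 96 (D), 90 (I), 86 (B), 62 (C), 53 (A), …
Top 4: E, D, I, B.
Highest unsuccessful bid: €62 → clearing price.
H does not win → pays €0.

H pays €0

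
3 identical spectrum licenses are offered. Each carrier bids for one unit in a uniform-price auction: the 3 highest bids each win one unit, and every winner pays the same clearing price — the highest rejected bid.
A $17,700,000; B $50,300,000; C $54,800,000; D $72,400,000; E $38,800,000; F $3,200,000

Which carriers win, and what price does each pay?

Sorting: 72,400,000 (D), 54,800,000 (C), 50,300,000 (B), 38,800,000 (E), 17,700,000 (A), …
The 3 highest are D, C, B.
First losing bid is E's $38,800,000, which sets the uniform price.

D, C, B; each pays $38,800,000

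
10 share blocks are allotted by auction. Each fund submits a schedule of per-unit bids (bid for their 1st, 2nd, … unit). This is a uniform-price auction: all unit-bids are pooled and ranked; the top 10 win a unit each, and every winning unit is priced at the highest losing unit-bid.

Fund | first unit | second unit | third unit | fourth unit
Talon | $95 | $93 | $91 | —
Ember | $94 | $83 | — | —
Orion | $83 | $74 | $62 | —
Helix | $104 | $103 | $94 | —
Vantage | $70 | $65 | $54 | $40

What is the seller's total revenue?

Total revenue: $700

All unit-bids, highest first — top 10: 104 (Helix-1), 103 (Helix-2), 95 (Talon-1), 94 (Ember-1), 94 (Helix-3), 93 (Talon-2), 91 (Talon-3), 83 (Ember-2), 83 (Orion-1), 74 (Orion-2)
Highest rejected unit-bid = $70.
Allocation: Ember 2, Helix 3, Orion 2, Talon 3. Every unit priced at $70.
Revenue = 10 × 70 = $700.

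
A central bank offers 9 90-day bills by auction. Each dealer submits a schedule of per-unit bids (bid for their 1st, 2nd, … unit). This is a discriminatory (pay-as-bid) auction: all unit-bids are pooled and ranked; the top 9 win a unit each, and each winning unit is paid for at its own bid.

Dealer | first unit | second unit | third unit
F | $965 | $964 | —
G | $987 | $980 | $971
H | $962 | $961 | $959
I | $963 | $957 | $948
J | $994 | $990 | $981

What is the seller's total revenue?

Merging the schedules and taking the best 9: 994 (J-1), 990 (J-2), 987 (G-1), 981 (J-3), 980 (G-2), 971 (G-3), 965 (F-1), 964 (F-2), 963 (I-1)
Next rejected bid: $962 (not a price — pay-as-bid).
Each winning unit pays its own bid.
Revenue = 994 + 990 + 987 + 981 + 980 + 971 + 965 + 964 + 963 = $8,795.

Total revenue: $8,795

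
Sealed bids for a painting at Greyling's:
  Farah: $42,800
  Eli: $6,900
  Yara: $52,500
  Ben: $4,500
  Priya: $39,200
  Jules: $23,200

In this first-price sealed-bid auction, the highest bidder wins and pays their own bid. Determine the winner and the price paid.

Bids in order: 52,500 (Yara) > 42,800 (Farah) > 39,200 (Priya) > 23,200 (Jules) > 6,900 (Eli) > 4,500 (Ben)
Yara is highest → pays own bid, $52,500.

Yara pays $52,500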